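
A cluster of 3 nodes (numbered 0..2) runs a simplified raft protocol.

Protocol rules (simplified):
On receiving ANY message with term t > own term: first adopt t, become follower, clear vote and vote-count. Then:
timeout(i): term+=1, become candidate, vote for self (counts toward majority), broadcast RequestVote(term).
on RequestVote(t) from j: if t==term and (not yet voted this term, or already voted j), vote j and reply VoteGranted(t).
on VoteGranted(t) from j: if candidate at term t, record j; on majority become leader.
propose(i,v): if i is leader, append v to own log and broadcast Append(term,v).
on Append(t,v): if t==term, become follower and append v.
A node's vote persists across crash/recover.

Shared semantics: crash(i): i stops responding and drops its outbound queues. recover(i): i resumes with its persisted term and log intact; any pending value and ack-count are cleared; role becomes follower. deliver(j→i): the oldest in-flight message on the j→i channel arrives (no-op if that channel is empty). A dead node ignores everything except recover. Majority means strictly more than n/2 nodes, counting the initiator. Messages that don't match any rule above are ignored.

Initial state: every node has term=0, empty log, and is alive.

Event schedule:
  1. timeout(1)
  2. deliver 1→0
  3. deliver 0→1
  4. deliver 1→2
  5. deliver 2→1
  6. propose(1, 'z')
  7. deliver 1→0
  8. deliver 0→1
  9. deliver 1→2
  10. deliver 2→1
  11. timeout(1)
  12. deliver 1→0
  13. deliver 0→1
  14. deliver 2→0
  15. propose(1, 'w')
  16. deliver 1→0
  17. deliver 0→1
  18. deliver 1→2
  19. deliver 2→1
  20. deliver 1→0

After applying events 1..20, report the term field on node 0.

e1 timeout(1): 1[cand,t=1,-]
e2 deliver 1→0: 0[foll,t=1,-]
e3 deliver 0→1: 1[lead,t=1,-]
e4 deliver 1→2: 2[foll,t=1,-]
e5 deliver 2→1: ·
e6 propose(1,'z'): 1[lead,t=1,z]
e7 deliver 1→0: 0[foll,t=1,z]
e8 deliver 0→1: ·
e9 deliver 1→2: 2[foll,t=1,z]
e10 deliver 2→1: ·
e11 timeout(1): 1[cand,t=2,z]
e12 deliver 1→0: 0[foll,t=2,z]
e13 deliver 0→1: 1[lead,t=2,z]
e14 deliver 2→0: ·
e15 propose(1,'w'): 1[lead,t=2,z,w]
e16 deliver 1→0: 0[foll,t=2,z,w]
e17 deliver 0→1: ·
e18 deliver 1→2: 2[foll,t=2,z]
e19 deliver 2→1: ·
e20 deliver 1→0: ·

2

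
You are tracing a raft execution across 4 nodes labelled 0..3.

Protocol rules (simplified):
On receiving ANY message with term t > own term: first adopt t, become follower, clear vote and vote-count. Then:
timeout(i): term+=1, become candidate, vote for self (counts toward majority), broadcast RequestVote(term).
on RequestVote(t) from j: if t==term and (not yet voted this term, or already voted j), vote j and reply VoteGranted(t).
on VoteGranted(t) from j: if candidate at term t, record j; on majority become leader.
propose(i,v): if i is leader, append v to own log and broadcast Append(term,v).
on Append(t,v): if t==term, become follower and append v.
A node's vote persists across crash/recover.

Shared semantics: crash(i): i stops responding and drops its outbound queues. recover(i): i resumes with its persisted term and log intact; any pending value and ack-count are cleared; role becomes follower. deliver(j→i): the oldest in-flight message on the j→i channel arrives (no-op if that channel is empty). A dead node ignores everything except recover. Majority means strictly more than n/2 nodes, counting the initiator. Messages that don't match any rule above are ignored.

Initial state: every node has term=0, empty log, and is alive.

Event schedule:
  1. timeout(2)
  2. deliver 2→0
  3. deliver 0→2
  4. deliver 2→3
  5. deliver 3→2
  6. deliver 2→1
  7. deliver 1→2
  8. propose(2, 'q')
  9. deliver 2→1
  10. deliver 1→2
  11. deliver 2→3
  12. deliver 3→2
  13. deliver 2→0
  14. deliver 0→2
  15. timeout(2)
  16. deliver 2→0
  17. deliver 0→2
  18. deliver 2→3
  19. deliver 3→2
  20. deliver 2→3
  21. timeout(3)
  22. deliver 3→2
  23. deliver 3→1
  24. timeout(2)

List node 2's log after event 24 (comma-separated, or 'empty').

q

1. timeout(2):  <2:cand t1 ->
2. deliver 2→0:  <0:foll t1 ->
3. deliver 0→2:  nop
4. deliver 2→3:  <3:foll t1 ->
5. deliver 3→2:  <2:lead t1 ->
6. deliver 2→1:  <1:foll t1 ->
7. deliver 1→2:  nop
8. propose(2,'q'):  <2:lead t1 q>
9. deliver 2→1:  <1:foll t1 q>
10. deliver 1→2:  nop
11. deliver 2→3:  <3:foll t1 q>
12. deliver 3→2:  nop
13. deliver 2→0:  <0:foll t1 q>
14. deliver 0→2:  nop
15. timeout(2):  <2:cand t2 q>
16. deliver 2→0:  <0:foll t2 q>
17. deliver 0→2:  nop
18. deliver 2→3:  <3:foll t2 q>
19. deliver 3→2:  <2:lead t2 q>
20. deliver 2→3:  nop
21. timeout(3):  <3:cand t3 q>
22. deliver 3→2:  <2:foll t3 q>
23. deliver 3→1:  <1:foll t3 q>
24. timeout(2):  <2:cand t4 q>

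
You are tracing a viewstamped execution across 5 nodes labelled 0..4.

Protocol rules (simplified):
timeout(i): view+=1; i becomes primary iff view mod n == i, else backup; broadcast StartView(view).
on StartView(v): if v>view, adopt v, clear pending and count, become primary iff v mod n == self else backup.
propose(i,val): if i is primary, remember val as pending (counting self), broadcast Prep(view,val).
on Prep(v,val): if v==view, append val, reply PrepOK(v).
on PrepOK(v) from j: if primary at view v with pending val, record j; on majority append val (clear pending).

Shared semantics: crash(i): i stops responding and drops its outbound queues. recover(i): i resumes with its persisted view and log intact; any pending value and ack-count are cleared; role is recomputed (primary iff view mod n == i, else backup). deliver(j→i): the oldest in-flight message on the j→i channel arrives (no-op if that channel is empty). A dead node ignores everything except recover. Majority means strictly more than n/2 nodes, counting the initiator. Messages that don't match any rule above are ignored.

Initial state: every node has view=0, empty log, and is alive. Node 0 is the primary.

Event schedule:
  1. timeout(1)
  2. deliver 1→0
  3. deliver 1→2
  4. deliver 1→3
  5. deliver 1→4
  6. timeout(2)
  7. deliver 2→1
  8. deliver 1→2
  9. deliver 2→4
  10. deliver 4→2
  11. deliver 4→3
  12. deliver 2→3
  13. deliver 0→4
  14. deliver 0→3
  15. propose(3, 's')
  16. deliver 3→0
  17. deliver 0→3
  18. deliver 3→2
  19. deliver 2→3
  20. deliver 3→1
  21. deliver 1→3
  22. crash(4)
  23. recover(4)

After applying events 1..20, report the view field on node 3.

2

e1 timeout(1): 1[prim,v=1,-]
e2 deliver 1→0: 0[back,v=1,-]
e3 deliver 1→2: 2[back,v=1,-]
e4 deliver 1→3: 3[back,v=1,-]
e5 deliver 1→4: 4[back,v=1,-]
e6 timeout(2): 2[prim,v=2,-]
e7 deliver 2→1: 1[back,v=2,-]
e8 deliver 1→2: ·
e9 deliver 2→4: 4[back,v=2,-]
e10 deliver 4→2: ·
e11 deliver 4→3: ·
e12 deliver 2→3: 3[back,v=2,-]
e13 deliver 0→4: ·
e14 deliver 0→3: ·
e15 propose(3,'s'): ·
e16 deliver 3→0: ·
e17 deliver 0→3: ·
e18 deliver 3→2: ·
e19 deliver 2→3: ·
e20 deliver 3→1: ·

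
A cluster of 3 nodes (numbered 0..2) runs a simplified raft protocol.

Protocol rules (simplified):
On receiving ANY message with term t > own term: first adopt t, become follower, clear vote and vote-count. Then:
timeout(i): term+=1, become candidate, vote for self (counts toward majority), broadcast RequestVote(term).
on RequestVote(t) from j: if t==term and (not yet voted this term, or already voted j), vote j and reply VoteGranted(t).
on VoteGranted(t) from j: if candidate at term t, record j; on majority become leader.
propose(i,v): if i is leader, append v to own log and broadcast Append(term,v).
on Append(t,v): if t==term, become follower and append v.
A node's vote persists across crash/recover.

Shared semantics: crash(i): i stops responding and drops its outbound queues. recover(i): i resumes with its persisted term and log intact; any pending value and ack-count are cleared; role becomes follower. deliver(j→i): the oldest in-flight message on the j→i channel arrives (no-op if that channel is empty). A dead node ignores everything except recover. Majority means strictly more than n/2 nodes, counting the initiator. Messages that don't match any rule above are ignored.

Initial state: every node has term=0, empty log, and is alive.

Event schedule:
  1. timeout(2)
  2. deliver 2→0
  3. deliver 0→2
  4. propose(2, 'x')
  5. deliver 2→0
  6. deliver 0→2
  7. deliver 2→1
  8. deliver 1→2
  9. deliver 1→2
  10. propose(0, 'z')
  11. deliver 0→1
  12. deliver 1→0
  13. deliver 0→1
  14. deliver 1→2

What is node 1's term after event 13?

after 1 — timeout(2): n2:cand/t1/[-]
after 2 — deliver 2→0: n0:foll/t1/[-]
after 3 — deliver 0→2: n2:lead/t1/[-]
after 4 — propose(2,'x'): n2:lead/t1/[x]
after 5 — deliver 2→0: n0:foll/t1/[x]
after 6 — deliver 0→2: ·
after 7 — deliver 2→1: n1:foll/t1/[-]
after 8 — deliver 1→2: ·
after 9 — deliver 1→2: ·
after 10 — propose(0,'z'): ·
after 11 — deliver 0→1: ·
after 12 — deliver 1→0: ·
after 13 — deliver 0→1: ·

1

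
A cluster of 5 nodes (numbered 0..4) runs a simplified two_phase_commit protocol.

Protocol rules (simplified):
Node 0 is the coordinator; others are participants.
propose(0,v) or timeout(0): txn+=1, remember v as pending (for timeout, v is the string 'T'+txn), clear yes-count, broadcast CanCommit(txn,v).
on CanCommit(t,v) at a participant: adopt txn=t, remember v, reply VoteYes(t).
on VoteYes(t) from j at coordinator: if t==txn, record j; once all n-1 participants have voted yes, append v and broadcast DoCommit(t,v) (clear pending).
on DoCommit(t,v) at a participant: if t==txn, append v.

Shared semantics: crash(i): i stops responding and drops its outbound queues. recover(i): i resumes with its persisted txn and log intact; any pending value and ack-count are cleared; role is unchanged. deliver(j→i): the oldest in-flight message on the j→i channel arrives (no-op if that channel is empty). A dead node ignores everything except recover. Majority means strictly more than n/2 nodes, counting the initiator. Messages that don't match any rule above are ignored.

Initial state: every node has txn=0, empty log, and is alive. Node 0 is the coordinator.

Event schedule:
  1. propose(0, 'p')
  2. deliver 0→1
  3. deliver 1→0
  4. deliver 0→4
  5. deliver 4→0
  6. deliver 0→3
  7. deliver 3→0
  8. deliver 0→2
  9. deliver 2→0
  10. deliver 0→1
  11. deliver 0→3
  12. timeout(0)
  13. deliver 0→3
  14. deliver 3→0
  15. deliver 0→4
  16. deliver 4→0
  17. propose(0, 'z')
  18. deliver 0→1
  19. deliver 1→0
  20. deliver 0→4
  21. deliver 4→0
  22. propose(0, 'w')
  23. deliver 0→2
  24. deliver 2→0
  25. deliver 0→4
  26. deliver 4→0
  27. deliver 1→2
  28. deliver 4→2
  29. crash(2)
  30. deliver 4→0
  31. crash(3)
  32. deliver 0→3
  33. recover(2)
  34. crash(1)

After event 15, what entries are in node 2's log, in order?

empty

after 1 — propose(0,'p'): n0:coor/t1/[-]
after 2 — deliver 0→1: n1:part/t1/[-]
after 3 — deliver 1→0: ·
after 4 — deliver 0→4: n4:part/t1/[-]
after 5 — deliver 4→0: ·
after 6 — deliver 0→3: n3:part/t1/[-]
after 7 — deliver 3→0: ·
after 8 — deliver 0→2: n2:part/t1/[-]
after 9 — deliver 2→0: n0:coor/t1/[p]
after 10 — deliver 0→1: n1:part/t1/[p]
after 11 — deliver 0→3: n3:part/t1/[p]
after 12 — timeout(0): n0:coor/t2/[p]
after 13 — deliver 0→3: n3:part/t2/[p]
after 14 — deliver 3→0: ·
after 15 — deliver 0→4: n4:part/t1/[p]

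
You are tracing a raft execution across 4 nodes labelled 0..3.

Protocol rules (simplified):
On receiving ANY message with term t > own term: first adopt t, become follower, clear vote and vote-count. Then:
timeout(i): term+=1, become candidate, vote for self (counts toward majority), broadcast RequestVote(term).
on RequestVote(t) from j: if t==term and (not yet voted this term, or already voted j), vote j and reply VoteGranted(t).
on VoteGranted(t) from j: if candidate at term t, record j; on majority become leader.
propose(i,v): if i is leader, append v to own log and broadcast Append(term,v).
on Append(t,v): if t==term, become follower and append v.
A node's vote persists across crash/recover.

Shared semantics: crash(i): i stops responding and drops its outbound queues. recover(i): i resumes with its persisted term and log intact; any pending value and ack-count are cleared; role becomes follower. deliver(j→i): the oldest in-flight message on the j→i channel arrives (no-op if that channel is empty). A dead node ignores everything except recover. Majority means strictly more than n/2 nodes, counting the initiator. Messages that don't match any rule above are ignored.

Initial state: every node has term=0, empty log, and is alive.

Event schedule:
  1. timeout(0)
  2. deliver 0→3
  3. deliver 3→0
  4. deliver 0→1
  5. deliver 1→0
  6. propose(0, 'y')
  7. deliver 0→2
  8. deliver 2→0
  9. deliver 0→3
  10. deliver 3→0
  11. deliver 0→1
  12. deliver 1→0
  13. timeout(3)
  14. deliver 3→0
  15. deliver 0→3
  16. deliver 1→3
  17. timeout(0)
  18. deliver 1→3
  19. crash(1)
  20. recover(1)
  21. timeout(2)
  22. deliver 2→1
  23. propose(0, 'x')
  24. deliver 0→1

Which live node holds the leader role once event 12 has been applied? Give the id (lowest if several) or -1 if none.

0

e1 timeout(0): 0[cand,t=1,-]
e2 deliver 0→3: 3[foll,t=1,-]
e3 deliver 3→0: ·
e4 deliver 0→1: 1[foll,t=1,-]
e5 deliver 1→0: 0[lead,t=1,-]
e6 propose(0,'y'): 0[lead,t=1,y]
e7 deliver 0→2: 2[foll,t=1,-]
e8 deliver 2→0: ·
e9 deliver 0→3: 3[foll,t=1,y]
e10 deliver 3→0: ·
e11 deliver 0→1: 1[foll,t=1,y]
e12 deliver 1→0: ·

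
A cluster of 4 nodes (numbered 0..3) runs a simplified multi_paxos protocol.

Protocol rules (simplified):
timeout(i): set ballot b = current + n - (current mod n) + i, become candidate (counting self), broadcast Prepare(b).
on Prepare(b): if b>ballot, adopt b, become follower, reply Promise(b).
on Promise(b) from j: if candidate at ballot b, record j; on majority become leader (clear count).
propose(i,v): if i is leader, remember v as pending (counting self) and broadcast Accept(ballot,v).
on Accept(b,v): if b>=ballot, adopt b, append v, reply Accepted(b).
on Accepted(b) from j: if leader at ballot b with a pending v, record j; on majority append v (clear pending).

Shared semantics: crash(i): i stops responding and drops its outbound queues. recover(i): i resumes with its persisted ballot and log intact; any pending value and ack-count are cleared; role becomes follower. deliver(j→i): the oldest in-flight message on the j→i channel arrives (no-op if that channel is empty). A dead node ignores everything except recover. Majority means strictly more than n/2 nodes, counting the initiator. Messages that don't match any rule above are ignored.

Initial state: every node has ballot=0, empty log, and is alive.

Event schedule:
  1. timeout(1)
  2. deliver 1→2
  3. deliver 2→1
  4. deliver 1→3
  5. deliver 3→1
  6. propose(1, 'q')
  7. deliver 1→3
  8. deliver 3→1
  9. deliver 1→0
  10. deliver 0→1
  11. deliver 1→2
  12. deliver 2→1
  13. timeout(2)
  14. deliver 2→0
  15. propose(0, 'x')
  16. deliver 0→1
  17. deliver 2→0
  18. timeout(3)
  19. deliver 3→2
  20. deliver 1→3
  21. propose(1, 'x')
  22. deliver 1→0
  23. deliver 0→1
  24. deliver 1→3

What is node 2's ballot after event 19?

11

e1 timeout(1): 1[cand,b=5,-]
e2 deliver 1→2: 2[foll,b=5,-]
e3 deliver 2→1: ·
e4 deliver 1→3: 3[foll,b=5,-]
e5 deliver 3→1: 1[lead,b=5,-]
e6 propose(1,'q'): ·
e7 deliver 1→3: 3[foll,b=5,q]
e8 deliver 3→1: ·
e9 deliver 1→0: 0[foll,b=5,-]
e10 deliver 0→1: ·
e11 deliver 1→2: 2[foll,b=5,q]
e12 deliver 2→1: 1[lead,b=5,q]
e13 timeout(2): 2[cand,b=10,q]
e14 deliver 2→0: 0[foll,b=10,-]
e15 propose(0,'x'): ·
e16 deliver 0→1: ·
e17 deliver 2→0: ·
e18 timeout(3): 3[cand,b=11,q]
e19 deliver 3→2: 2[foll,b=11,q]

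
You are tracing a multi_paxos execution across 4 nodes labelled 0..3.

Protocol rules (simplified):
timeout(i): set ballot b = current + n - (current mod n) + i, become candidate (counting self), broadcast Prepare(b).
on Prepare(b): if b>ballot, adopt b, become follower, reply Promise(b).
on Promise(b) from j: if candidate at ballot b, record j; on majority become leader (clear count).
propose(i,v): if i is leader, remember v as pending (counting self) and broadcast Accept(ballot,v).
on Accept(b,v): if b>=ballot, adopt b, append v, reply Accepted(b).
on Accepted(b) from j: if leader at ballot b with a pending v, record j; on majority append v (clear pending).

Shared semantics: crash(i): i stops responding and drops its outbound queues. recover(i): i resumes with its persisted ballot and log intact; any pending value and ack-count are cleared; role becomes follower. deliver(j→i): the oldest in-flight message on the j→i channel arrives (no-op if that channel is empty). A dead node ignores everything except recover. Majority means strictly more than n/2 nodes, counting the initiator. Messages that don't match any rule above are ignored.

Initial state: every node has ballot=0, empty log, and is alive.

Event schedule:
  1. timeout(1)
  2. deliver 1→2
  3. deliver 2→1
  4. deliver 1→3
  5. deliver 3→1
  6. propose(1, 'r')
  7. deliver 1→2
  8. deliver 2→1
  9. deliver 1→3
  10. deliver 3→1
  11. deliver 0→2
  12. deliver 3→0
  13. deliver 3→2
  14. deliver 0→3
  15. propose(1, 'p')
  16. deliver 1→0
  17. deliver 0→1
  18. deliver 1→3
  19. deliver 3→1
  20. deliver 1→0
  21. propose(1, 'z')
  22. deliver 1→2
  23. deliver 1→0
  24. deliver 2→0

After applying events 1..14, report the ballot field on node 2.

1. timeout(1):  <1:cand b5 ->
2. deliver 1→2:  <2:foll b5 ->
3. deliver 2→1:  nop
4. deliver 1→3:  <3:foll b5 ->
5. deliver 3→1:  <1:lead b5 ->
6. propose(1,'r'):  nop
7. deliver 1→2:  <2:foll b5 r>
8. deliver 2→1:  nop
9. deliver 1→3:  <3:foll b5 r>
10. deliver 3→1:  <1:lead b5 r>
11. deliver 0→2:  nop
12. deliver 3→0:  nop
13. deliver 3→2:  nop
14. deliver 0→3:  nop

5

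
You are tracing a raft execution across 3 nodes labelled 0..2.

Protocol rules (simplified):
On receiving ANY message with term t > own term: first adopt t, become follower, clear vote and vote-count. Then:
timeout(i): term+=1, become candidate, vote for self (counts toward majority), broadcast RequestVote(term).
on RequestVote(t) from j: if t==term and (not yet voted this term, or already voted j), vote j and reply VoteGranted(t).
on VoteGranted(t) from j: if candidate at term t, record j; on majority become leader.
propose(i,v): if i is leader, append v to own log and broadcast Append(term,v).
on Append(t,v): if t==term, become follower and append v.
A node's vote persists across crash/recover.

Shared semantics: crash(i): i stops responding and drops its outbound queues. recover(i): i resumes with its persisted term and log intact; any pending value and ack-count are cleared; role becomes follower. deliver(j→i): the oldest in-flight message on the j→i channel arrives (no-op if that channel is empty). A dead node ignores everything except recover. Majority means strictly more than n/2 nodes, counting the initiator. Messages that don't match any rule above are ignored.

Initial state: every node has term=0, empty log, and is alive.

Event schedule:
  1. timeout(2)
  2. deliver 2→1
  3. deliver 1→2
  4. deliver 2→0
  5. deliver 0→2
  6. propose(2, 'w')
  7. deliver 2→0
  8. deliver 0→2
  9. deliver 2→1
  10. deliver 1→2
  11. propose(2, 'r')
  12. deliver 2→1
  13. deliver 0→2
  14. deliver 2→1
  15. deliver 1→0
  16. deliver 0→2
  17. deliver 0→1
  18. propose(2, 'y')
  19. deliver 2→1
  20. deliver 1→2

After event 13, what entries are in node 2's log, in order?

1. timeout(2):  <2:cand t1 ->
2. deliver 2→1:  <1:foll t1 ->
3. deliver 1→2:  <2:lead t1 ->
4. deliver 2→0:  <0:foll t1 ->
5. deliver 0→2:  nop
6. propose(2,'w'):  <2:lead t1 w>
7. deliver 2→0:  <0:foll t1 w>
8. deliver 0→2:  nop
9. deliver 2→1:  <1:foll t1 w>
10. deliver 1→2:  nop
11. propose(2,'r'):  <2:lead t1 w,r>
12. deliver 2→1:  <1:foll t1 w,r>
13. deliver 0→2:  nop

w,r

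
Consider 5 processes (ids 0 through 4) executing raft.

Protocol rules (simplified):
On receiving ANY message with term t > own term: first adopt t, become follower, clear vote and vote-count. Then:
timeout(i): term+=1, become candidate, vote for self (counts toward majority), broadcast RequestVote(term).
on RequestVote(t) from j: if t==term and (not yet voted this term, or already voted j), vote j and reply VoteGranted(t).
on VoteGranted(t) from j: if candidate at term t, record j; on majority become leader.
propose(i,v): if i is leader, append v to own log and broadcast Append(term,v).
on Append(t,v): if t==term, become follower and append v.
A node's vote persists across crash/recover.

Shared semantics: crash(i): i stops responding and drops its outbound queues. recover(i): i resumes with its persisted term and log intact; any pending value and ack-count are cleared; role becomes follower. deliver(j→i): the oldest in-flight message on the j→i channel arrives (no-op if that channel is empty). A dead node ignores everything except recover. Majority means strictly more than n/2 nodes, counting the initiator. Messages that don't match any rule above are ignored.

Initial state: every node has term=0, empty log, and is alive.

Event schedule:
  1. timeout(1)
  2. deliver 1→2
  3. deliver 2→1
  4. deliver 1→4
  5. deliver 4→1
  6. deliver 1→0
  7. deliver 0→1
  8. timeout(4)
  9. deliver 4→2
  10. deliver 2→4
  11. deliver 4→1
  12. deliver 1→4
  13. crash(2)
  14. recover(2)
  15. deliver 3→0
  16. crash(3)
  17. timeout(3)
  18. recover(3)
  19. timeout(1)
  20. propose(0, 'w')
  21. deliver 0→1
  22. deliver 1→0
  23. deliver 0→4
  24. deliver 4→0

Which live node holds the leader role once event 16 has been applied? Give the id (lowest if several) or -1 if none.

4

step 1 timeout(1): 1={cand,t=1,log=-}
step 2 deliver 1→2: 2={foll,t=1,log=-}
step 3 deliver 2→1: —
step 4 deliver 1→4: 4={foll,t=1,log=-}
step 5 deliver 4→1: 1={lead,t=1,log=-}
step 6 deliver 1→0: 0={foll,t=1,log=-}
step 7 deliver 0→1: —
step 8 timeout(4): 4={cand,t=2,log=-}
step 9 deliver 4→2: 2={foll,t=2,log=-}
step 10 deliver 2→4: —
step 11 deliver 4→1: 1={foll,t=2,log=-}
step 12 deliver 1→4: 4={lead,t=2,log=-}
step 13 crash(2): 2={✗foll,t=2,log=-}
step 14 recover(2): 2={foll,t=2,log=-}
step 15 deliver 3→0: —
step 16 crash(3): 3={✗foll,t=0,log=-}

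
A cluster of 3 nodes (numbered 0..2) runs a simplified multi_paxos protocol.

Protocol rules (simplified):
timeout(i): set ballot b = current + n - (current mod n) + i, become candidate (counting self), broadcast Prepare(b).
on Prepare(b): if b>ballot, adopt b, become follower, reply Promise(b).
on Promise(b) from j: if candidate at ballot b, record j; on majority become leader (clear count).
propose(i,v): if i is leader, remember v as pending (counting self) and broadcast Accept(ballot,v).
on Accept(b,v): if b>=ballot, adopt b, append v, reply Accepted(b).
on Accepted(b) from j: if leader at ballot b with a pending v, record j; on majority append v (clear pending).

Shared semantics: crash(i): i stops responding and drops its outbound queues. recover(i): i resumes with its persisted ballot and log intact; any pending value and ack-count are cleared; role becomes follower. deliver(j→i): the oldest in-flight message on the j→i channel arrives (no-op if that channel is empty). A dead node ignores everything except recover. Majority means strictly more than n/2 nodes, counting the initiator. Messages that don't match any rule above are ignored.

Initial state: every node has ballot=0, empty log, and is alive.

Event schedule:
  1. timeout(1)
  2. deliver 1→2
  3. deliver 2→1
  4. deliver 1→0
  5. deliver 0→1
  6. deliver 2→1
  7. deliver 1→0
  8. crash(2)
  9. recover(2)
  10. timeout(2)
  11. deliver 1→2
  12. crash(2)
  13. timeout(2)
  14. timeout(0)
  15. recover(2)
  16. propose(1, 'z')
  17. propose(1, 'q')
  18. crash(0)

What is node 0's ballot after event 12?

1. timeout(1):  <1:cand b4 ->
2. deliver 1→2:  <2:foll b4 ->
3. deliver 2→1:  <1:lead b4 ->
4. deliver 1→0:  <0:foll b4 ->
5. deliver 0→1:  nop
6. deliver 2→1:  nop
7. deliver 1→0:  nop
8. crash(2):  <2:✗foll b4 ->
9. recover(2):  <2:foll b4 ->
10. timeout(2):  <2:cand b8 ->
11. deliver 1→2:  nop
12. crash(2):  <2:✗cand b8 ->

4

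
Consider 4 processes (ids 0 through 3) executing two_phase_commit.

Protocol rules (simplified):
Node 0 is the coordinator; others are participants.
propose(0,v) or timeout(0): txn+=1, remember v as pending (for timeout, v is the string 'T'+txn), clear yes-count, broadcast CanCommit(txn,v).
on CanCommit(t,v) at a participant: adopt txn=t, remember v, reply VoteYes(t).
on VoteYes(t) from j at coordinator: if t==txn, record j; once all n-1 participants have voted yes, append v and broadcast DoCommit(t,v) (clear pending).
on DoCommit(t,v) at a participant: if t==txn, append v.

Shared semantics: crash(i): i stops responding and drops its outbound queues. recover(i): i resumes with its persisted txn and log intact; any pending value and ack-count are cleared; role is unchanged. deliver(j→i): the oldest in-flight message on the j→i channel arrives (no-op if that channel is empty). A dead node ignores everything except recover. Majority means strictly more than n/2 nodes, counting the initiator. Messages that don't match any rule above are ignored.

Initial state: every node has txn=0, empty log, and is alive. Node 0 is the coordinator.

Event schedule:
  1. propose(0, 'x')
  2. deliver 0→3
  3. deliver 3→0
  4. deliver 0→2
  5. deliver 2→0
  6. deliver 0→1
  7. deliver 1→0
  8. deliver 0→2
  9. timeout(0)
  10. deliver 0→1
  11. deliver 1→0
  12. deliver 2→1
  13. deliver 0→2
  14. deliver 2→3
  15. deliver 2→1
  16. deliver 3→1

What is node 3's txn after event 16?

1

step 1 propose(0,'x'): 0={coor,t=1,log=-}
step 2 deliver 0→3: 3={part,t=1,log=-}
step 3 deliver 3→0: —
step 4 deliver 0→2: 2={part,t=1,log=-}
step 5 deliver 2→0: —
step 6 deliver 0→1: 1={part,t=1,log=-}
step 7 deliver 1→0: 0={coor,t=1,log=x}
step 8 deliver 0→2: 2={part,t=1,log=x}
step 9 timeout(0): 0={coor,t=2,log=x}
step 10 deliver 0→1: 1={part,t=1,log=x}
step 11 deliver 1→0: —
step 12 deliver 2→1: —
step 13 deliver 0→2: 2={part,t=2,log=x}
step 14 deliver 2→3: —
step 15 deliver 2→1: —
step 16 deliver 3→1: —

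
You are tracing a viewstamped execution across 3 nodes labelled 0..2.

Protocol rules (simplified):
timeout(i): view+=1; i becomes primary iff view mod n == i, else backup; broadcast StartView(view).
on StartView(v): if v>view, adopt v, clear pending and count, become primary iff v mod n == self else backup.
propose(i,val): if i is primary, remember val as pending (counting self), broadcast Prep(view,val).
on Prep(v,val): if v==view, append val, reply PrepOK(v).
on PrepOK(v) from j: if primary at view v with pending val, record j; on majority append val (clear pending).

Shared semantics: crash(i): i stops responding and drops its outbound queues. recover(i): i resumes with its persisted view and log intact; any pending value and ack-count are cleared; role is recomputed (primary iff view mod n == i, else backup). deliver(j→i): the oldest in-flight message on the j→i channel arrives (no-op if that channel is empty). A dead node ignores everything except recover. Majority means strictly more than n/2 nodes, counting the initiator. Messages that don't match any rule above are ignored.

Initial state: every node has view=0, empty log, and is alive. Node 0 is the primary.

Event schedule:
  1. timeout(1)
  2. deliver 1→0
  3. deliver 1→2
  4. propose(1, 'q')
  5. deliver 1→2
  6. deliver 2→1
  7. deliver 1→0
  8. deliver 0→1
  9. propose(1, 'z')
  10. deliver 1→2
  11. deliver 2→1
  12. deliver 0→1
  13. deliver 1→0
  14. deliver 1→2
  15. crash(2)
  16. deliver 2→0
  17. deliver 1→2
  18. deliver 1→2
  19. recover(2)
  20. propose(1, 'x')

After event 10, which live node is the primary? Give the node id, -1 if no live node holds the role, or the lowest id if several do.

[1] timeout(1) → N1(prim v1 [-])
[2] deliver 1→0 → N0(back v1 [-])
[3] deliver 1→2 → N2(back v1 [-])
[4] propose(1,'q') → ∅
[5] deliver 1→2 → N2(back v1 [q])
[6] deliver 2→1 → N1(prim v1 [q])
[7] deliver 1→0 → N0(back v1 [q])
[8] deliver 0→1 → ∅
[9] propose(1,'z') → ∅
[10] deliver 1→2 → N2(back v1 [q,z])

1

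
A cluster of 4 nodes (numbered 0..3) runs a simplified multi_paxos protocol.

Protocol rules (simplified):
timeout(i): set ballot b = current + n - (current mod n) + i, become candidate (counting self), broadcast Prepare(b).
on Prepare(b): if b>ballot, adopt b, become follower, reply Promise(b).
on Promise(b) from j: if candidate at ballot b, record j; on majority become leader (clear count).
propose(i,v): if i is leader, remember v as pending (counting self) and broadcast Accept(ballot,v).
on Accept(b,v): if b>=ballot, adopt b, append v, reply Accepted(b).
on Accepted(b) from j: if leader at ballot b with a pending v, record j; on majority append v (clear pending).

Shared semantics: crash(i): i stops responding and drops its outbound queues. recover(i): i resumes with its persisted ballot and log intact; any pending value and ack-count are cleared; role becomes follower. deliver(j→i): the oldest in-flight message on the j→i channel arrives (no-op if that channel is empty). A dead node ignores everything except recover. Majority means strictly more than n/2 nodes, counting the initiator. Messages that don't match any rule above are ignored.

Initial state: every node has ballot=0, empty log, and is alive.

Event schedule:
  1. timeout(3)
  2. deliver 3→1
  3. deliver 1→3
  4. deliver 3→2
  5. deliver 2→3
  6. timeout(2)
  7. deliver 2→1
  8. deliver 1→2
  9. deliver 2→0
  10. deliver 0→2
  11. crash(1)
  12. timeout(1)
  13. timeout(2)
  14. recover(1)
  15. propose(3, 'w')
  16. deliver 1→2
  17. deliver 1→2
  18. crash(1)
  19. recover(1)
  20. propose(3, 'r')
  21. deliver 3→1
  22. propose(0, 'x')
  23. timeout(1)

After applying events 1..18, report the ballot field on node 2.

after 1 — timeout(3): n3:cand/b7/[-]
after 2 — deliver 3→1: n1:foll/b7/[-]
after 3 — deliver 1→3: ·
after 4 — deliver 3→2: n2:foll/b7/[-]
after 5 — deliver 2→3: n3:lead/b7/[-]
after 6 — timeout(2): n2:cand/b10/[-]
after 7 — deliver 2→1: n1:foll/b10/[-]
after 8 — deliver 1→2: ·
after 9 — deliver 2→0: n0:foll/b10/[-]
after 10 — deliver 0→2: n2:lead/b10/[-]
after 11 — crash(1): n1:✗foll/b10/[-]
after 12 — timeout(1): ·
after 13 — timeout(2): n2:cand/b14/[-]
after 14 — recover(1): n1:foll/b10/[-]
after 15 — propose(3,'w'): ·
after 16 — deliver 1→2: ·
after 17 — deliver 1→2: ·
after 18 — crash(1): n1:✗foll/b10/[-]

14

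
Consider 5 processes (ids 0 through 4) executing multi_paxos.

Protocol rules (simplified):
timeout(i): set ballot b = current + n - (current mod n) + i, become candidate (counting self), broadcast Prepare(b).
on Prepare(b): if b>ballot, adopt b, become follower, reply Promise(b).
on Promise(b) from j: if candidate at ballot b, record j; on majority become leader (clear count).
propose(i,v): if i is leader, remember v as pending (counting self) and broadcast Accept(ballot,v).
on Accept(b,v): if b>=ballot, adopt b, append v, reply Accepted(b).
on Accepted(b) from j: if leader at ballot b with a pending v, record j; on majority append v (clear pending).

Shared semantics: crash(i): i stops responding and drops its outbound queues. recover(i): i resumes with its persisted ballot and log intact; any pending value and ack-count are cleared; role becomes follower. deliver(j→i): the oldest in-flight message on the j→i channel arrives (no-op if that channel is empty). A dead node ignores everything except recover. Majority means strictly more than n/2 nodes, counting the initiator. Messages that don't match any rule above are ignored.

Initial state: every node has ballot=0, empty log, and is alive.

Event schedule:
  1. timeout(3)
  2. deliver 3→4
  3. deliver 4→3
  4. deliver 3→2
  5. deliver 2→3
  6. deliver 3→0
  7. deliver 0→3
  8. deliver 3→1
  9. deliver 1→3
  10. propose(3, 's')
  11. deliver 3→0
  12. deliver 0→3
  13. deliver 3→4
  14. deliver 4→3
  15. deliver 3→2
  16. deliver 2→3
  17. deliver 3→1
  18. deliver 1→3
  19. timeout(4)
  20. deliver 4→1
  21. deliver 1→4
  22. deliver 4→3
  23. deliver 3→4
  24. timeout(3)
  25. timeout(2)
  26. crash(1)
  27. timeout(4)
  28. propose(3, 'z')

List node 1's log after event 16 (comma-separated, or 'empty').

after 1 — timeout(3): n3:cand/b8/[-]
after 2 — deliver 3→4: n4:foll/b8/[-]
after 3 — deliver 4→3: ·
after 4 — deliver 3→2: n2:foll/b8/[-]
after 5 — deliver 2→3: n3:lead/b8/[-]
after 6 — deliver 3→0: n0:foll/b8/[-]
after 7 — deliver 0→3: ·
after 8 — deliver 3→1: n1:foll/b8/[-]
after 9 — deliver 1→3: ·
after 10 — propose(3,'s'): ·
after 11 — deliver 3→0: n0:foll/b8/[s]
after 12 — deliver 0→3: ·
after 13 — deliver 3→4: n4:foll/b8/[s]
after 14 — deliver 4→3: n3:lead/b8/[s]
after 15 — deliver 3→2: n2:foll/b8/[s]
after 16 — deliver 2→3: ·

empty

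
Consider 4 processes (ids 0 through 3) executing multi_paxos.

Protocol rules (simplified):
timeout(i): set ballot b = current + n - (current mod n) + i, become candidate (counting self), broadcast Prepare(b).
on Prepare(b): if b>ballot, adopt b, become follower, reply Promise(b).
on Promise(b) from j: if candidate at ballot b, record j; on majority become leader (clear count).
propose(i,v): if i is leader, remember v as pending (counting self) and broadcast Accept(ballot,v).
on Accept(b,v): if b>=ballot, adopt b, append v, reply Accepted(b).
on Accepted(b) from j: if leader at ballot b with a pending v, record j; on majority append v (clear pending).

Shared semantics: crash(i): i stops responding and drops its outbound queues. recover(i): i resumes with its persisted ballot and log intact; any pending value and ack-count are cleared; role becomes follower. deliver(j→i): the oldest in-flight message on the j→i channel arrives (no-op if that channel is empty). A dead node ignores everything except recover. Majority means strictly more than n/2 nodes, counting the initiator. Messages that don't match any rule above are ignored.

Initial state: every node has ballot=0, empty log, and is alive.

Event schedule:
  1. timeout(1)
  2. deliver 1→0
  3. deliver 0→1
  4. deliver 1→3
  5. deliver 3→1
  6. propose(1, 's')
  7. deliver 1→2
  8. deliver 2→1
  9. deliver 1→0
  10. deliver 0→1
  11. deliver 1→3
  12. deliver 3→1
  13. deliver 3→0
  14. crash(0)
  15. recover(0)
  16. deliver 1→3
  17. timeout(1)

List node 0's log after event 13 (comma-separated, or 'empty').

step 1 timeout(1): 1={cand,b=5,log=-}
step 2 deliver 1→0: 0={foll,b=5,log=-}
step 3 deliver 0→1: —
step 4 deliver 1→3: 3={foll,b=5,log=-}
step 5 deliver 3→1: 1={lead,b=5,log=-}
step 6 propose(1,'s'): —
step 7 deliver 1→2: 2={foll,b=5,log=-}
step 8 deliver 2→1: —
step 9 deliver 1→0: 0={foll,b=5,log=s}
step 10 deliver 0→1: —
step 11 deliver 1→3: 3={foll,b=5,log=s}
step 12 deliver 3→1: 1={lead,b=5,log=s}
step 13 deliver 3→0: —

s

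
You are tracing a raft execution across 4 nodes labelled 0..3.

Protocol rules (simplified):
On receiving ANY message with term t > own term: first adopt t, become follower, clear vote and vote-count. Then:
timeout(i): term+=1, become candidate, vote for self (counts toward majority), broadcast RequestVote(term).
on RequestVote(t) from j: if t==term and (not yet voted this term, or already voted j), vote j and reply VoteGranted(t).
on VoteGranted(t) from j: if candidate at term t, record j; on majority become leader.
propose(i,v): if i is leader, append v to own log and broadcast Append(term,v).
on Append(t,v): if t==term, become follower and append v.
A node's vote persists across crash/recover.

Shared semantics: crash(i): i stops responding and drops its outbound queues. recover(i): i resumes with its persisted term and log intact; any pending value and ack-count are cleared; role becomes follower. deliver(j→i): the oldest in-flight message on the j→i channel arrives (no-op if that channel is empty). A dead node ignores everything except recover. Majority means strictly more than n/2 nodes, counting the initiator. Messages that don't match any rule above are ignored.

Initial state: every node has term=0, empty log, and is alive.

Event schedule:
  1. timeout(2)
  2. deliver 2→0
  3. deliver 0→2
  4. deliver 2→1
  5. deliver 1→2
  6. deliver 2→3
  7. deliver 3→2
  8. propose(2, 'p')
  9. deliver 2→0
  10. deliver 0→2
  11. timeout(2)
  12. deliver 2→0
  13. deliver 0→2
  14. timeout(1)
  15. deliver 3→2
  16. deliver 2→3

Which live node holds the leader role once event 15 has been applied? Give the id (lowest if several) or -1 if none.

[1] timeout(2) → N2(cand t1 [-])
[2] deliver 2→0 → N0(foll t1 [-])
[3] deliver 0→2 → ∅
[4] deliver 2→1 → N1(foll t1 [-])
[5] deliver 1→2 → N2(lead t1 [-])
[6] deliver 2→3 → N3(foll t1 [-])
[7] deliver 3→2 → ∅
[8] propose(2,'p') → N2(lead t1 [p])
[9] deliver 2→0 → N0(foll t1 [p])
[10] deliver 0→2 → ∅
[11] timeout(2) → N2(cand t2 [p])
[12] deliver 2→0 → N0(foll t2 [p])
[13] deliver 0→2 → ∅
[14] timeout(1) → N1(cand t2 [-])
[15] deliver 3→2 → ∅

-1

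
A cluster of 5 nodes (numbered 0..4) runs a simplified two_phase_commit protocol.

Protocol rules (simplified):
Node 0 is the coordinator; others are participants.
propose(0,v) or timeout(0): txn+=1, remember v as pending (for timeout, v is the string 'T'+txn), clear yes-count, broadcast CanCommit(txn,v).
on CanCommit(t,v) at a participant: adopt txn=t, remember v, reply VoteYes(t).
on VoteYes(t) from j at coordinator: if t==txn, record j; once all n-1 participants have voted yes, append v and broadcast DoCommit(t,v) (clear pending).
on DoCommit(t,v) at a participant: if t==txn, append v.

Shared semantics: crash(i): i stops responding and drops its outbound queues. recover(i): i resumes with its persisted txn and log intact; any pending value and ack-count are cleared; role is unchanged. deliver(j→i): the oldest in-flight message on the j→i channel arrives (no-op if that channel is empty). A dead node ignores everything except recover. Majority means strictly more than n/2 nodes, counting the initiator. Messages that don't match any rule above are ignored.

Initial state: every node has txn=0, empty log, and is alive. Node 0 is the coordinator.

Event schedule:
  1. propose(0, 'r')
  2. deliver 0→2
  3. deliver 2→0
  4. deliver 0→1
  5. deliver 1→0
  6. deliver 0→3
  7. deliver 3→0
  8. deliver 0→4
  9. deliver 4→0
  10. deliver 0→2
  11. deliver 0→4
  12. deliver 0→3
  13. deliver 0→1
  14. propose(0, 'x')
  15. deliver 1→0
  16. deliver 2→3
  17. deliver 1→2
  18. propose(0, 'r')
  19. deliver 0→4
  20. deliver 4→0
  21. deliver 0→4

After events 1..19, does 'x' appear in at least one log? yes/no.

e1 propose(0,'r'): 0[coor,t=1,-]
e2 deliver 0→2: 2[part,t=1,-]
e3 deliver 2→0: ·
e4 deliver 0→1: 1[part,t=1,-]
e5 deliver 1→0: ·
e6 deliver 0→3: 3[part,t=1,-]
e7 deliver 3→0: ·
e8 deliver 0→4: 4[part,t=1,-]
e9 deliver 4→0: 0[coor,t=1,r]
e10 deliver 0→2: 2[part,t=1,r]
e11 deliver 0→4: 4[part,t=1,r]
e12 deliver 0→3: 3[part,t=1,r]
e13 deliver 0→1: 1[part,t=1,r]
e14 propose(0,'x'): 0[coor,t=2,r]
e15 deliver 1→0: ·
e16 deliver 2→3: ·
e17 deliver 1→2: ·
e18 propose(0,'r'): 0[coor,t=3,r]
e19 deliver 0→4: 4[part,t=2,r]

no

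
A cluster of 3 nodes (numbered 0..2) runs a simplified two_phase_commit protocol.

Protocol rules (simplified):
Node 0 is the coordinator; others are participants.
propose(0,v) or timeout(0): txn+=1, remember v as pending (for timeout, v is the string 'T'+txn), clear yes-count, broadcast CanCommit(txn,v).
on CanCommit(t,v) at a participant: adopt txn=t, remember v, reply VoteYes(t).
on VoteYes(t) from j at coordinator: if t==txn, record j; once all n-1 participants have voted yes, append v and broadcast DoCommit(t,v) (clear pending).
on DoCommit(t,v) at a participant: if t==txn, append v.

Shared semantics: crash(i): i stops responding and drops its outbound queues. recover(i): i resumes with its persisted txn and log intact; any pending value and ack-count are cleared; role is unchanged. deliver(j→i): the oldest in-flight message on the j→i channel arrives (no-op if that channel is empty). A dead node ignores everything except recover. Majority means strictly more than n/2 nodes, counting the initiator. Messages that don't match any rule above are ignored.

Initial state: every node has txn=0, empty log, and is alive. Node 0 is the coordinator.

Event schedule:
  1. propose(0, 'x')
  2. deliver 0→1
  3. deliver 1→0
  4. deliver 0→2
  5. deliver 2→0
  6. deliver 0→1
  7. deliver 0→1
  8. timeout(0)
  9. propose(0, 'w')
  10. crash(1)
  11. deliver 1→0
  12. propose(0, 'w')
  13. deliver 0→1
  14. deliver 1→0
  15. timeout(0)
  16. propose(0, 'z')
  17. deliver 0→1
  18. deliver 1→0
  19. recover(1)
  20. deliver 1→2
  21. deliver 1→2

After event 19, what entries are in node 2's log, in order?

step 1 propose(0,'x'): 0={coor,t=1,log=-}
step 2 deliver 0→1: 1={part,t=1,log=-}
step 3 deliver 1→0: —
step 4 deliver 0→2: 2={part,t=1,log=-}
step 5 deliver 2→0: 0={coor,t=1,log=x}
step 6 deliver 0→1: 1={part,t=1,log=x}
step 7 deliver 0→1: —
step 8 timeout(0): 0={coor,t=2,log=x}
step 9 propose(0,'w'): 0={coor,t=3,log=x}
step 10 crash(1): 1={✗part,t=1,log=x}
step 11 deliver 1→0: —
step 12 propose(0,'w'): 0={coor,t=4,log=x}
step 13 deliver 0→1: —
step 14 deliver 1→0: —
step 15 timeout(0): 0={coor,t=5,log=x}
step 16 propose(0,'z'): 0={coor,t=6,log=x}
step 17 deliver 0→1: —
step 18 deliver 1→0: —
step 19 recover(1): 1={part,t=1,log=x}

empty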